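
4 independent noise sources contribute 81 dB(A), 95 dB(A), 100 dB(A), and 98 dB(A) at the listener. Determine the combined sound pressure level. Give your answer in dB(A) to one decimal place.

102.9 dB(A)

For uncorrelated sources the intensities add, so convert each level to linear form, sum, and take 10·log₁₀ of the total.
Σ 10^(L/10) = 10^(81/10) + 10^(95/10) + 10^(100/10) + 10^(98/10) = 1.960e+10.
L_total = 10·log₁₀(1.960e+10) = 102.92 dB(A).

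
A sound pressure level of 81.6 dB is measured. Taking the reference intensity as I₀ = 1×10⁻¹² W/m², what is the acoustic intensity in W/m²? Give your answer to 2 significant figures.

I = I₀·10^(L/10) = 10⁻¹² × 10^(81.6/10) = 10^(-3.840).

0.00014 W/m²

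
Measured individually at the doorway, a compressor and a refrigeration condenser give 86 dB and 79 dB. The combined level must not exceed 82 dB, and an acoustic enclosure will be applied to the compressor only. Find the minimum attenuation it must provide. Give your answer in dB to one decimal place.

The untreated sources together contribute 10^(79/10) = 7.943e+07, i.e. 79.00 dB.
To meet 82 dB overall, the treated compressor may contribute at most 10^(82/10) − 7.943e+07 = 7.906e+07, i.e. 78.98 dB.
So the compressor must be reduced from 86 to 78.98 dB: IL = 7.02 dB.

7.0 dB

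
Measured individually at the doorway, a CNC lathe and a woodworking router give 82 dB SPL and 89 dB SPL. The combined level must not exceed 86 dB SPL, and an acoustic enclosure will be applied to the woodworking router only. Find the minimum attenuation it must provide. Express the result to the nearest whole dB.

Fixed contribution from the other source: Σ 10^(L/10) = 10^(82/10) = 1.585e+08 (82.00 dB SPL).
The limit corresponds to 10^(86/10) = 3.981e+08; subtracting the fixed part leaves 2.396e+08 for the woodworking router, i.e. 83.80 dB SPL.
So the woodworking router must be reduced from 89 to 83.80 dB SPL: IL = 5.20 dB.

5 dB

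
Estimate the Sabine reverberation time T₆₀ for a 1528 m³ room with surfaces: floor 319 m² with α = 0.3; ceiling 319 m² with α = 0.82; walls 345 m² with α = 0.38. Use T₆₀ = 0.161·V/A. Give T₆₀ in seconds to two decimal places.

Total absorption A = 319·0.3 + 319·0.82 + 345·0.38 = 488.38 m² sabins.
T₆₀ = 0.161·V/A = 0.161·1528/488.38 = 0.504 s.

0.50 s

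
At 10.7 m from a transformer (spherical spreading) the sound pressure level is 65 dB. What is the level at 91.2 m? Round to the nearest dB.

For a point source, L₂ = L₁ − 20·log₁₀(r₂/r₁).
L₂ = 65 − 20·log₁₀(91.2/10.7) = 65 − 18.612 = 46.39 dB.

46 dB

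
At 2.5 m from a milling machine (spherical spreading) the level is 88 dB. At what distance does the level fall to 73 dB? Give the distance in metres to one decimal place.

The 15.0 dB drop corresponds to a distance ratio of 10^(15.0/20) for a point source.
r₂ = 2.5·10^((88−73)/20) = 2.5·10^(15.0/20) = 14.06 m.

14.1 m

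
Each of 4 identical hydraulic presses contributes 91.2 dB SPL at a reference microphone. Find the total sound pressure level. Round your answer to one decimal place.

97.2 dB SPL

L_total = L₁ + 10·log₁₀ N for N identical incoherent sources.
L_total = 91.2 + 10·log₁₀(4) = 91.2 + 6.021 = 97.22 dB SPL.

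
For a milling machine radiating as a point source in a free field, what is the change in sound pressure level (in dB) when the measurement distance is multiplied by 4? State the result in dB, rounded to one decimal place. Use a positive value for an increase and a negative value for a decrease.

Point-source spreading: ΔL = −20·log₁₀(r₂/r₁).
ΔL = −20·log₁₀(4) = -12.04 dB.

-12.0 dB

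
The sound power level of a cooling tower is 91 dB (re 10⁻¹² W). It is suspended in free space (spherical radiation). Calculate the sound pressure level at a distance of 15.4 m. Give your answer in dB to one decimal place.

Free-field spherical radiation: L_p = L_w − 10·log₁₀(4π·r²), r = 15.4 m.
4π·r² = 2980 m², 10·log₁₀ of that is 34.743 dB.
L_p = 91 − 34.743 = 56.26 dB.

56.3 dB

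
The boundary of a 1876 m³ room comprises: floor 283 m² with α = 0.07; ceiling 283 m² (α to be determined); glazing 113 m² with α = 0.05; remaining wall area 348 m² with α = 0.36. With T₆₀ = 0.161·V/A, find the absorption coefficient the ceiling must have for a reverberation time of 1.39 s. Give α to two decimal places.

From T₆₀ = 0.161·V/A, the target T₆₀ = 1.39 s needs A = 0.161·1876/1.39 = 217.29 m².
Absorption from the other surfaces = 283·0.07 + 113·0.05 + 348·0.36 = 150.74 m², so the ceiling must supply 66.55 m² over 283 m².
α = 66.55/283 = 0.235.

0.24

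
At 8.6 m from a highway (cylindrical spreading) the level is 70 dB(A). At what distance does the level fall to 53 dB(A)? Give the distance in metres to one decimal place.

For a line source L₁ − L₂ = 10·log₁₀(r₂/r₁), so r₂ = r₁·10^((L₁−L₂)/10).
r₂ = 8.6·10^((70−53)/10) = 8.6·10^(17.0/10) = 431.02 m.

431.0 m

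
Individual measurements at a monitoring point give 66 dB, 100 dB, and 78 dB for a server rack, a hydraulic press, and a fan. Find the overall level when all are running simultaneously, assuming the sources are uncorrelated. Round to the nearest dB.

For uncorrelated sources the intensities add, so convert each level to linear form, sum, and take 10·log₁₀ of the total.
Σ 10^(L/10) = 10^(66/10) + 10^(100/10) + 10^(78/10) = 1.007e+10.
L_total = 10·log₁₀(1.007e+10) = 100.03 dB.

100 dB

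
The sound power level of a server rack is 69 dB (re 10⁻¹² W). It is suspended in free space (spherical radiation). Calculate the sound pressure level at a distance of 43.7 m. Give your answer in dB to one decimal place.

The power spreads over a sphere of area 4π·r², so L_p = L_w − 10·log₁₀(4π·r²).
4π·r² = 2.4e+04 m², 10·log₁₀ of that is 43.802 dB.
L_p = 69 − 43.802 = 25.20 dB.

25.2 dB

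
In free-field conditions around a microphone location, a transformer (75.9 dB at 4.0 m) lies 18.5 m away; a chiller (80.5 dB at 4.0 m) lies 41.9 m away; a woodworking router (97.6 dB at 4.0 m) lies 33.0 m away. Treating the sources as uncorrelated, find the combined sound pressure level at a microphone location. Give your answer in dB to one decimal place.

79.4 dB

Apply inverse-square spreading to bring every level to the receiver, then sum 10^(L/10).
transformer: 75.9 − 20·log₁₀(18.5/4.0) = 75.9 − 13.30 = 62.60 dB.
chiller: 80.5 − 20·log₁₀(41.9/4.0) = 80.5 − 20.40 = 60.10 dB.
woodworking router: 97.6 − 20·log₁₀(33.0/4.0) = 97.6 − 18.33 = 79.27 dB.
Σ 10^(L/10) = 8.739e+07 → L_total = 10·log₁₀(8.739e+07) = 79.41 dB.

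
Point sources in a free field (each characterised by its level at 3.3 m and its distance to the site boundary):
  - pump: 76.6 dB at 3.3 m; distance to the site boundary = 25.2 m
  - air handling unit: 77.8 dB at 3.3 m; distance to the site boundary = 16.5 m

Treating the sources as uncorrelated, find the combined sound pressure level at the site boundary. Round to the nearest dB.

65 dB

Propagate each source to the receiver with L = L_ref − 20·log₁₀(r/r_ref), then add intensities.
pump: 76.6 − 20·log₁₀(25.2/3.3) = 76.6 − 17.66 = 58.94 dB.
air handling unit: 77.8 − 20·log₁₀(16.5/3.3) = 77.8 − 13.98 = 63.82 dB.
Σ 10^(L/10) = 3.194e+06 → L_total = 10·log₁₀(3.194e+06) = 65.04 dB.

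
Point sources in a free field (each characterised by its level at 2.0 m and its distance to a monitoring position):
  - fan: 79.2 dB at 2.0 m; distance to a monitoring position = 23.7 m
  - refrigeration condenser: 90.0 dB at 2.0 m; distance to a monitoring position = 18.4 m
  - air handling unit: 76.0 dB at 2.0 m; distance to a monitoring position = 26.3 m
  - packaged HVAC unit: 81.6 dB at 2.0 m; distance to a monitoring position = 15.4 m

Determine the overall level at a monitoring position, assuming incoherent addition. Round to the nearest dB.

72 dB

Apply inverse-square spreading to bring every level to the receiver, then sum 10^(L/10).
fan: 79.2 − 20·log₁₀(23.7/2.0) = 79.2 − 21.47 = 57.73 dB.
refrigeration condenser: 90.0 − 20·log₁₀(18.4/2.0) = 90.0 − 19.28 = 70.72 dB.
air handling unit: 76.0 − 20·log₁₀(26.3/2.0) = 76.0 − 22.38 = 53.62 dB.
packaged HVAC unit: 81.6 − 20·log₁₀(15.4/2.0) = 81.6 − 17.73 = 63.87 dB.
Σ 10^(L/10) = 1.508e+07 → L_total = 10·log₁₀(1.508e+07) = 71.78 dB.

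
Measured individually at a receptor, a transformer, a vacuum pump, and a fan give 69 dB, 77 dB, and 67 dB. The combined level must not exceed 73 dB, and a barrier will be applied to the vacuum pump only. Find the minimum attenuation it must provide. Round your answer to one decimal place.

8.6 dB

The untreated sources together contribute 10^(69/10) + 10^(67/10) = 1.296e+07, i.e. 71.12 dB.
The limit corresponds to 10^(73/10) = 1.995e+07; subtracting the fixed part leaves 6.997e+06 for the vacuum pump, i.e. 68.45 dB.
So the vacuum pump must be reduced from 77 to 68.45 dB: IL = 8.55 dB.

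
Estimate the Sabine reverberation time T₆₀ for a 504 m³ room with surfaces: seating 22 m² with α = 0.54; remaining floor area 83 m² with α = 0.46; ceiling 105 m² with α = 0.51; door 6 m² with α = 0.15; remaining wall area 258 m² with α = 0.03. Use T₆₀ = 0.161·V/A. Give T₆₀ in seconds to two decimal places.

Total absorption A = 22·0.54 + 83·0.46 + 105·0.51 + 6·0.15 + 258·0.03 = 112.25 m² sabins.
T₆₀ = 0.161 × 504 / 112.25 = 0.723 s.

0.72 s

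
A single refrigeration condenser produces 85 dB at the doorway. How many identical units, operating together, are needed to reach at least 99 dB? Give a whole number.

The shortfall is 99 − 85 = 14.0 dB, and N units add 10·log₁₀ N, so need 10·log₁₀ N ≥ 14.0.
N ≥ 10^(14.0/10) = 25.119, so N = 26.

26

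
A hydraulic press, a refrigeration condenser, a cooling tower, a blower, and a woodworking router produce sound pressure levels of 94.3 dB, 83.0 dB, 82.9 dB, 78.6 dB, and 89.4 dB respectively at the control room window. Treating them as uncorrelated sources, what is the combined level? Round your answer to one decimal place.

96.1 dB

Incoherent sources combine by intensity addition: L_total = 10·log₁₀(Σ 10^(L_i/10)).
Σ 10^(L/10) = 10^(94.3/10) + 10^(83.0/10) + 10^(82.9/10) + 10^(78.6/10) + 10^(89.4/10) = 4.029e+09.
L_total = 10·log₁₀(4.029e+09) = 96.05 dB.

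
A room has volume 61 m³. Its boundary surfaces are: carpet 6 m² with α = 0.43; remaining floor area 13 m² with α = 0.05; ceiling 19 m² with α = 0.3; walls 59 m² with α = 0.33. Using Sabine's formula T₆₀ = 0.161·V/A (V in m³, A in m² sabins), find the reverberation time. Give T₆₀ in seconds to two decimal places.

0.35 s

Total absorption A = 6·0.43 + 13·0.05 + 19·0.3 + 59·0.33 = 28.40 m² sabins.
T₆₀ = 0.161 × 61 / 28.40 = 0.346 s.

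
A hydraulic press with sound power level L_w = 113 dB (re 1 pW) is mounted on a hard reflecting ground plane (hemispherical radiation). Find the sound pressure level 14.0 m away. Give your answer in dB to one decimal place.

82.1 dB

Free-field hemispherical radiation: L_p = L_w − 10·log₁₀(2π·r²), r = 14.0 m.
2π·r² = 1232 m², 10·log₁₀ of that is 30.904 dB.
L_p = 113 − 30.904 = 82.10 dB.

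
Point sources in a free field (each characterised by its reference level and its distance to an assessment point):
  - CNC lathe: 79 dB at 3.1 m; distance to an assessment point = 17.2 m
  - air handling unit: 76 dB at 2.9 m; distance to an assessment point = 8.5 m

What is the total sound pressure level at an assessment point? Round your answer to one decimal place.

68.6 dB

Apply inverse-square spreading to bring every level to the receiver, then sum 10^(L/10).
CNC lathe: 79 − 20·log₁₀(17.2/3.1) = 79 − 14.88 = 64.12 dB.
air handling unit: 76 − 20·log₁₀(8.5/2.9) = 76 − 9.34 = 66.66 dB.
Σ 10^(L/10) = 7.214e+06 → L_total = 10·log₁₀(7.214e+06) = 68.58 dB.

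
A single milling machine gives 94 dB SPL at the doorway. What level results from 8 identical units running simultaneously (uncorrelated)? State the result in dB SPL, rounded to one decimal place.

With 8 equal, uncorrelated contributions the intensity is 8× that of one unit, giving a rise of 10·log₁₀ 8.
L_total = 94 + 10·log₁₀(8) = 94 + 9.031 = 103.03 dB SPL.

103.0 dB SPL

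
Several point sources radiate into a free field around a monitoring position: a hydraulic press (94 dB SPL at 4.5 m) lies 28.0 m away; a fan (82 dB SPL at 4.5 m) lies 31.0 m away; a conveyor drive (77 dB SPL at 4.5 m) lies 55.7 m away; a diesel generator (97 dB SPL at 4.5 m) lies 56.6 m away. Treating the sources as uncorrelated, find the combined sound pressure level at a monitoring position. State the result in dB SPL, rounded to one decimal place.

80.0 dB SPL

First find each source's level at the receiver (point-source: −20·log₁₀(r/r_ref)), then combine on an intensity basis.
hydraulic press: 94 − 20·log₁₀(28.0/4.5) = 94 − 15.88 = 78.12 dB SPL.
fan: 82 − 20·log₁₀(31.0/4.5) = 82 − 16.76 = 65.24 dB SPL.
conveyor drive: 77 − 20·log₁₀(55.7/4.5) = 77 − 21.85 = 55.15 dB SPL.
diesel generator: 97 − 20·log₁₀(56.6/4.5) = 97 − 21.99 = 75.01 dB SPL.
Σ 10^(L/10) = 1.002e+08 → L_total = 10·log₁₀(1.002e+08) = 80.01 dB SPL.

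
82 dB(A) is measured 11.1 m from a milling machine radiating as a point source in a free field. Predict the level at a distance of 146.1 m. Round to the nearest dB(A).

For a point source, L₂ = L₁ − 20·log₁₀(r₂/r₁).
L₂ = 82 − 20·log₁₀(146.1/11.1) = 82 − 22.387 = 59.61 dB(A).

60 dB(A)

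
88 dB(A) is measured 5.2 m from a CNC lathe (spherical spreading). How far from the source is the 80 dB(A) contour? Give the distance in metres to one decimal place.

For a point source L₁ − L₂ = 20·log₁₀(r₂/r₁), so r₂ = r₁·10^((L₁−L₂)/20).
r₂ = 5.2·10^((88−80)/20) = 5.2·10^(8.0/20) = 13.06 m.

13.1 m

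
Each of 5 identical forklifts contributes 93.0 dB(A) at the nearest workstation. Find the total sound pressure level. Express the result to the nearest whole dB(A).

100 dB(A)

N identical incoherent sources raise the level by 10·log₁₀ N.
L_total = 93.0 + 10·log₁₀(5) = 93.0 + 6.990 = 99.99 dB(A).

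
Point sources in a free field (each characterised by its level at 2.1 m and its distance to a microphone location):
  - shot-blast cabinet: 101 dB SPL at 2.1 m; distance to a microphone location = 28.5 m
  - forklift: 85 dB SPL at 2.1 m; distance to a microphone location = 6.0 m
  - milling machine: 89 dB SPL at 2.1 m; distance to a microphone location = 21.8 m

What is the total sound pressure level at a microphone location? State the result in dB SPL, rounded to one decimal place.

Apply inverse-square spreading to bring every level to the receiver, then sum 10^(L/10).
shot-blast cabinet: 101 − 20·log₁₀(28.5/2.1) = 101 − 22.65 = 78.35 dB SPL.
forklift: 85 − 20·log₁₀(6.0/2.1) = 85 − 9.12 = 75.88 dB SPL.
milling machine: 89 − 20·log₁₀(21.8/2.1) = 89 − 20.32 = 68.68 dB SPL.
Σ 10^(L/10) = 1.145e+08 → L_total = 10·log₁₀(1.145e+08) = 80.59 dB SPL.

80.6 dB SPL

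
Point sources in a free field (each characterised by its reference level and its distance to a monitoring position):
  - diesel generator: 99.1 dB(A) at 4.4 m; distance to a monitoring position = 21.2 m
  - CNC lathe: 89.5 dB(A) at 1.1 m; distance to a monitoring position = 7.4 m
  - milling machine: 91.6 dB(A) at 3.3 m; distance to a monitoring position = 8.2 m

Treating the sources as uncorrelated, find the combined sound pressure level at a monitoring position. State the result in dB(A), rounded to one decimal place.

Apply inverse-square spreading to bring every level to the receiver, then sum 10^(L/10).
diesel generator: 99.1 − 20·log₁₀(21.2/4.4) = 99.1 − 13.66 = 85.44 dB(A).
CNC lathe: 89.5 − 20·log₁₀(7.4/1.1) = 89.5 − 16.56 = 72.94 dB(A).
milling machine: 91.6 − 20·log₁₀(8.2/3.3) = 91.6 − 7.91 = 83.69 dB(A).
Σ 10^(L/10) = 6.039e+08 → L_total = 10·log₁₀(6.039e+08) = 87.81 dB(A).

87.8 dB(A)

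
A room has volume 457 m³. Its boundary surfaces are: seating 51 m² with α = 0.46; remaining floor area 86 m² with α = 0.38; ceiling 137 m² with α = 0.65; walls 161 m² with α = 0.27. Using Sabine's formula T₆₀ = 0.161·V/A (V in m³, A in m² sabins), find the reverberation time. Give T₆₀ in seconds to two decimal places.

Total absorption A = 51·0.46 + 86·0.38 + 137·0.65 + 161·0.27 = 188.66 m² sabins.
T₆₀ = 0.161·V/A = 0.161·457/188.66 = 0.390 s.

0.39 s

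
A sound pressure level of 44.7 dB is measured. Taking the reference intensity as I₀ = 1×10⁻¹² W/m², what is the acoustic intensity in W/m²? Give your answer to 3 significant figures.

2.95e-08 W/m²

L = 10·log₁₀(I/I₀) ⇒ I = I₀·10^(L/10) = 10⁻¹² × 10^4.47.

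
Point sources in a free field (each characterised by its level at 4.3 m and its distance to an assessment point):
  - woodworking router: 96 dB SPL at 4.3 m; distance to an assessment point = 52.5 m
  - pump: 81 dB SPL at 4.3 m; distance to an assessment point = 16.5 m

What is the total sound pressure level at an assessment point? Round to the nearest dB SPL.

75 dB SPL

Propagate each source to the receiver with L = L_ref − 20·log₁₀(r/r_ref), then add intensities.
woodworking router: 96 − 20·log₁₀(52.5/4.3) = 96 − 21.73 = 74.27 dB SPL.
pump: 81 − 20·log₁₀(16.5/4.3) = 81 − 11.68 = 69.32 dB SPL.
Σ 10^(L/10) = 3.526e+07 → L_total = 10·log₁₀(3.526e+07) = 75.47 dB SPL.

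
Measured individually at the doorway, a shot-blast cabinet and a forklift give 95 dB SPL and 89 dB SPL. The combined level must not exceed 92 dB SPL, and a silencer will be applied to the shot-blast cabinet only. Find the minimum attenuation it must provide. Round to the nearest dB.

Everything except the shot-blast cabinet sums to 10^(89/10) = 7.943e+08 in linear terms, 89.00 dB SPL.
To meet 92 dB SPL overall, the treated shot-blast cabinet may contribute at most 10^(92/10) − 7.943e+08 = 7.906e+08, i.e. 88.98 dB SPL.
Required insertion loss = 95 − 88.98 = 6.02 dB.

6 dB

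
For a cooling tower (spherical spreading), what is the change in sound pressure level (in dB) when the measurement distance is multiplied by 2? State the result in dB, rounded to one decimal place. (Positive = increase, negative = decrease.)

-6.0 dB

Point-source spreading: ΔL = −20·log₁₀(r₂/r₁).
ΔL = −20·log₁₀(2) = -6.02 dB.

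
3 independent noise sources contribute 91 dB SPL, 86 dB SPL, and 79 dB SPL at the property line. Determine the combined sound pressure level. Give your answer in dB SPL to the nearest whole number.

92 dB SPL

For uncorrelated sources the intensities add, so convert each level to linear form, sum, and take 10·log₁₀ of the total.
Σ 10^(L/10) = 10^(91/10) + 10^(86/10) + 10^(79/10) = 1.736e+09.
L_total = 10·log₁₀(1.736e+09) = 92.40 dB SPL.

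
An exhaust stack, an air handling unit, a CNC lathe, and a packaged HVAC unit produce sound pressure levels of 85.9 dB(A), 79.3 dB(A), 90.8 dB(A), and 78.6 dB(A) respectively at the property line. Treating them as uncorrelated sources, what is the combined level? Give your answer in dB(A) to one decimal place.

92.4 dB(A)

For uncorrelated sources the intensities add, so convert each level to linear form, sum, and take 10·log₁₀ of the total.
Σ 10^(L/10) = 10^(85.9/10) + 10^(79.3/10) + 10^(90.8/10) + 10^(78.6/10) = 1.749e+09.
L_total = 10·log₁₀(1.749e+09) = 92.43 dB(A).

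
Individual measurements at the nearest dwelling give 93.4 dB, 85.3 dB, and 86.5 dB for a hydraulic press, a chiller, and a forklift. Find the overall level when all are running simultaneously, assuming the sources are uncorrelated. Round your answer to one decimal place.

94.7 dB

For uncorrelated sources the intensities add, so convert each level to linear form, sum, and take 10·log₁₀ of the total.
Σ 10^(L/10) = 10^(93.4/10) + 10^(85.3/10) + 10^(86.5/10) = 2.973e+09.
L_total = 10·log₁₀(2.973e+09) = 94.73 dB.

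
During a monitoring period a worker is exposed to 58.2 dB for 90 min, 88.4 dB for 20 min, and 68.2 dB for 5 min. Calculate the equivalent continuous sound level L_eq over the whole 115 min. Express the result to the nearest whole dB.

81 dB

Weight each interval's intensity by its duration and average over T = 115 min:
Σ tᵢ·10^(Lᵢ/10) = 90·10^(58.2/10) + 20·10^(88.4/10) + 5·10^(68.2/10) = 1.393e+10.
L_eq = 10·log₁₀(1.393e+10/115) = 80.83 dB.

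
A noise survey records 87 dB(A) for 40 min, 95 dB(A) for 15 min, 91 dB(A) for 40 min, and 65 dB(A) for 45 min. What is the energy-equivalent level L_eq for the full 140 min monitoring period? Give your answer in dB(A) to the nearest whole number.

Weight each interval's intensity by its duration and average over T = 140 min:
Σ tᵢ·10^(Lᵢ/10) = 40·10^(87/10) + 15·10^(95/10) + 40·10^(91/10) + 45·10^(65/10) = 1.180e+11.
L_eq = 10·log₁₀(1.180e+11/140) = 89.26 dB(A).

89 dB(A)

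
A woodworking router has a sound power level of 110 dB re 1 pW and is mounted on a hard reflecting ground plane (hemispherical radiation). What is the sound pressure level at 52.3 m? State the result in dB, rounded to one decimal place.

67.6 dB

L_p = L_w − 10·log₁₀(2π·r²) with r = 52.3 m.
2π·r² = 1.719e+04 m², 10·log₁₀ of that is 42.352 dB.
L_p = 110 − 42.352 = 67.65 dB.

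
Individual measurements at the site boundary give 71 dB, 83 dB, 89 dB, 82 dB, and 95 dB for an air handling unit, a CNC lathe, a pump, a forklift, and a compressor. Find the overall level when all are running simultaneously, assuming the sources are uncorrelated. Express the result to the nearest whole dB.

96 dB

For uncorrelated sources the intensities add, so convert each level to linear form, sum, and take 10·log₁₀ of the total.
Σ 10^(L/10) = 10^(71/10) + 10^(83/10) + 10^(89/10) + 10^(82/10) + 10^(95/10) = 4.327e+09.
L_total = 10·log₁₀(4.327e+09) = 96.36 dB.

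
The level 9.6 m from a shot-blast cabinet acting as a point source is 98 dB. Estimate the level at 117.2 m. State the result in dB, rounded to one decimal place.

Spherical spreading from a point source gives a 20·log₁₀(r₂/r₁) drop.
L₂ = 98 − 20·log₁₀(117.2/9.6) = 98 − 21.733 = 76.27 dB.

76.3 dB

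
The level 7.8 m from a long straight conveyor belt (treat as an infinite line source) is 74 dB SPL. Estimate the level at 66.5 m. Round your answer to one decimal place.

For a line source, L₂ = L₁ − 10·log₁₀(r₂/r₁).
L₂ = 74 − 10·log₁₀(66.5/7.8) = 74 − 9.307 = 64.69 dB SPL.

64.7 dB SPL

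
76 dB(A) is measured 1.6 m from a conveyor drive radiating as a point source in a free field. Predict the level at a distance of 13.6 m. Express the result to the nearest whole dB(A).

57 dB(A)

Point-source attenuation: ΔL = 20·log₁₀(r₂/r₁) = 20·log₁₀(13.6/1.6) = 18.588 dB.
L₂ = 76 − 20·log₁₀(13.6/1.6) = 76 − 18.588 = 57.41 dB(A).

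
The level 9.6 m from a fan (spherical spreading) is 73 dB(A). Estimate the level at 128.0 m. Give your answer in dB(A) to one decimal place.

Point-source attenuation: ΔL = 20·log₁₀(r₂/r₁) = 20·log₁₀(128.0/9.6) = 22.499 dB.
L₂ = 73 − 20·log₁₀(128.0/9.6) = 73 − 22.499 = 50.50 dB(A).

50.5 dB(A)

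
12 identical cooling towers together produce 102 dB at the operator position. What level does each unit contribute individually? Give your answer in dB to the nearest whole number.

91 dB

For N identical incoherent sources L_total = L₁ + 10·log₁₀ N, so L₁ = 102 − 10·log₁₀(12) = 102 − 10.792.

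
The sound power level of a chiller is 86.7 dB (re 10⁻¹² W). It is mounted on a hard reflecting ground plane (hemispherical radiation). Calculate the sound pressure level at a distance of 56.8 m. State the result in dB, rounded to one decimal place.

The power spreads over a hemisphere of area 2π·r², so L_p = L_w − 10·log₁₀(2π·r²).
2π·r² = 2.027e+04 m², 10·log₁₀ of that is 43.069 dB.
L_p = 86.7 − 43.069 = 43.63 dB.

43.6 dB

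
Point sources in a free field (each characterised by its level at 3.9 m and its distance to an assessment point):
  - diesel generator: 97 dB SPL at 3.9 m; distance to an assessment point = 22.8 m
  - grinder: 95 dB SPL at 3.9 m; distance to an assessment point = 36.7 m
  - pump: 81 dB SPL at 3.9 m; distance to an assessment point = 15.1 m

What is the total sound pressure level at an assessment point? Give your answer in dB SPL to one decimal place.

Apply inverse-square spreading to bring every level to the receiver, then sum 10^(L/10).
diesel generator: 97 − 20·log₁₀(22.8/3.9) = 97 − 15.34 = 81.66 dB SPL.
grinder: 95 − 20·log₁₀(36.7/3.9) = 95 − 19.47 = 75.53 dB SPL.
pump: 81 − 20·log₁₀(15.1/3.9) = 81 − 11.76 = 69.24 dB SPL.
Σ 10^(L/10) = 1.908e+08 → L_total = 10·log₁₀(1.908e+08) = 82.80 dB SPL.

82.8 dB SPL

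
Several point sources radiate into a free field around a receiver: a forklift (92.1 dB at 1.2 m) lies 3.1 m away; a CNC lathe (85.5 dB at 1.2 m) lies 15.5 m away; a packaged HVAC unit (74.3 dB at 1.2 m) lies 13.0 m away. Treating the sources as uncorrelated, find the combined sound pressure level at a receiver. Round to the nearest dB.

84 dB

First find each source's level at the receiver (point-source: −20·log₁₀(r/r_ref)), then combine on an intensity basis.
forklift: 92.1 − 20·log₁₀(3.1/1.2) = 92.1 − 8.24 = 83.86 dB.
CNC lathe: 85.5 − 20·log₁₀(15.5/1.2) = 85.5 − 22.22 = 63.28 dB.
packaged HVAC unit: 74.3 − 20·log₁₀(13.0/1.2) = 74.3 − 20.70 = 53.60 dB.
Σ 10^(L/10) = 2.454e+08 → L_total = 10·log₁₀(2.454e+08) = 83.90 dB.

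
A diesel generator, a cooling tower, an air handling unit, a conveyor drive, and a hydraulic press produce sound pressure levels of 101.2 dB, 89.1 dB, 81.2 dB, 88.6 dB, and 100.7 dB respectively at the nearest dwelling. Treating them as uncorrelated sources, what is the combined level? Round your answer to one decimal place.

Incoherent sources combine by intensity addition: L_total = 10·log₁₀(Σ 10^(L_i/10)).
Σ 10^(L/10) = 10^(101.2/10) + 10^(89.1/10) + 10^(81.2/10) + 10^(88.6/10) + 10^(100.7/10) = 2.660e+10.
L_total = 10·log₁₀(2.660e+10) = 104.25 dB.

104.2 dB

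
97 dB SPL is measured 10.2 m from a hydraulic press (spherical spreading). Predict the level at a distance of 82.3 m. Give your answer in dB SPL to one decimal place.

78.9 dB SPL

Point-source attenuation: ΔL = 20·log₁₀(r₂/r₁) = 20·log₁₀(82.3/10.2) = 18.136 dB.
L₂ = 97 − 20·log₁₀(82.3/10.2) = 97 − 18.136 = 78.86 dB SPL.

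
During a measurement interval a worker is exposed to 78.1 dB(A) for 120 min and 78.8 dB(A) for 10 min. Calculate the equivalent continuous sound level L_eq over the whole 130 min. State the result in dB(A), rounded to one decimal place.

The energy average is taken in the linear domain: L_eq = 10·log₁₀[(Σ tᵢ·10^(Lᵢ/10))/T], T = 130 min.
Σ tᵢ·10^(Lᵢ/10) = 120·10^(78.1/10) + 10·10^(78.8/10) = 8.506e+09.
L_eq = 10·log₁₀(8.506e+09/130) = 78.16 dB(A).

78.2 dB(A)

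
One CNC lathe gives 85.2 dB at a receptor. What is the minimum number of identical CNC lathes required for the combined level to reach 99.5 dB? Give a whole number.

27

The shortfall is 99.5 − 85.2 = 14.3 dB, and N units add 10·log₁₀ N, so need 10·log₁₀ N ≥ 14.3.
N ≥ 10^(14.3/10) = 26.915, so N = 27.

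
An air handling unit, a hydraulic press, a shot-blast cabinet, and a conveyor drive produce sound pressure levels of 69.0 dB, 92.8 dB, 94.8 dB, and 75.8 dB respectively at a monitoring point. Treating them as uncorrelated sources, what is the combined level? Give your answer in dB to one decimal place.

For uncorrelated sources the intensities add, so convert each level to linear form, sum, and take 10·log₁₀ of the total.
Σ 10^(L/10) = 10^(69.0/10) + 10^(92.8/10) + 10^(94.8/10) + 10^(75.8/10) = 4.971e+09.
L_total = 10·log₁₀(4.971e+09) = 96.96 dB.

97.0 dB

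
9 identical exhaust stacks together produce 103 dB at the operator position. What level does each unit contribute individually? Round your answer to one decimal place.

93.5 dB

Dividing the total intensity by 9 lowers the level by 10·log₁₀ 9 = 9.542 dB: L₁ = 103 − 9.542.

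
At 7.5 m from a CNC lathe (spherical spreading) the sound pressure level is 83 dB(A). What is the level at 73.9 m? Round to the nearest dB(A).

63 dB(A)

Point-source attenuation: ΔL = 20·log₁₀(r₂/r₁) = 20·log₁₀(73.9/7.5) = 19.872 dB.
L₂ = 83 − 20·log₁₀(73.9/7.5) = 83 − 19.872 = 63.13 dB(A).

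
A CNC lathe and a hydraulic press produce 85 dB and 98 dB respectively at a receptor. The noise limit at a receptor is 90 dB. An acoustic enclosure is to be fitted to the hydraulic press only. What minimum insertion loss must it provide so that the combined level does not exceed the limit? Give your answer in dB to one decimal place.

Fixed contribution from the other source: Σ 10^(L/10) = 10^(85/10) = 3.162e+08 (85.00 dB).
The limit corresponds to 10^(90/10) = 1.000e+09; subtracting the fixed part leaves 6.838e+08 for the hydraulic press, i.e. 88.35 dB.
So the hydraulic press must be reduced from 98 to 88.35 dB: IL = 9.65 dB.

9.7 dB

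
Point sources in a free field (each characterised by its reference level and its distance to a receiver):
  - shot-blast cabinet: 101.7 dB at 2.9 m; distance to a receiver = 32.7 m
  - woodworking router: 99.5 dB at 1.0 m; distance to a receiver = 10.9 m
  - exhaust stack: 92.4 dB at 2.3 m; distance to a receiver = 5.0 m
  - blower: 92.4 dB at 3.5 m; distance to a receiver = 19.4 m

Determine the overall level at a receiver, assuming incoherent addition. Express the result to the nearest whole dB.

Apply inverse-square spreading to bring every level to the receiver, then sum 10^(L/10).
shot-blast cabinet: 101.7 − 20·log₁₀(32.7/2.9) = 101.7 − 21.04 = 80.66 dB.
woodworking router: 99.5 − 20·log₁₀(10.9/1.0) = 99.5 − 20.75 = 78.75 dB.
exhaust stack: 92.4 − 20·log₁₀(5.0/2.3) = 92.4 − 6.74 = 85.66 dB.
blower: 92.4 − 20·log₁₀(19.4/3.5) = 92.4 − 14.87 = 77.53 dB.
Σ 10^(L/10) = 6.156e+08 → L_total = 10·log₁₀(6.156e+08) = 87.89 dB.

88 dB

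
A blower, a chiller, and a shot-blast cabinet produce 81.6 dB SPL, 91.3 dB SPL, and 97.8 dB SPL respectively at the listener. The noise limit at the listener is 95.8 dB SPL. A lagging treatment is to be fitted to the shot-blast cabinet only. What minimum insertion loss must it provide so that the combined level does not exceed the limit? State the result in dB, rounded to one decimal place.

4.2 dB

Everything except the shot-blast cabinet sums to 10^(81.6/10) + 10^(91.3/10) = 1.494e+09 in linear terms, 91.74 dB SPL.
The limit corresponds to 10^(95.8/10) = 3.802e+09; subtracting the fixed part leaves 2.308e+09 for the shot-blast cabinet, i.e. 93.63 dB SPL.
Required insertion loss = 97.8 − 93.63 = 4.17 dB.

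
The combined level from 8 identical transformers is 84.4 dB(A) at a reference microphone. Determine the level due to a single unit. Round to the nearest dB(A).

75 dB(A)

8 equal contributions raise the level by 10·log₁₀ 8 = 9.031 dB, so each unit alone gives 84.4 − 9.031.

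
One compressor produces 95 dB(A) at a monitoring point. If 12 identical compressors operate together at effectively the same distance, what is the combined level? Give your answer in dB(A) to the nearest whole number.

106 dB(A)

N identical incoherent sources raise the level by 10·log₁₀ N.
L_total = 95 + 10·log₁₀(12) = 95 + 10.792 = 105.79 dB(A).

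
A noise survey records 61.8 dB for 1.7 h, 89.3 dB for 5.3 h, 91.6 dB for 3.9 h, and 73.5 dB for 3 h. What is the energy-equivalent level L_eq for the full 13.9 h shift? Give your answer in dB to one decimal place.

Weight each interval's intensity by its duration and average over T = 13.9 h:
Σ tᵢ·10^(Lᵢ/10) = 1.7·10^(61.8/10) + 5.3·10^(89.3/10) + 3.9·10^(91.6/10) + 3·10^(73.5/10) = 1.022e+10.
L_eq = 10·log₁₀(1.022e+10/13.9) = 88.66 dB.

88.7 dB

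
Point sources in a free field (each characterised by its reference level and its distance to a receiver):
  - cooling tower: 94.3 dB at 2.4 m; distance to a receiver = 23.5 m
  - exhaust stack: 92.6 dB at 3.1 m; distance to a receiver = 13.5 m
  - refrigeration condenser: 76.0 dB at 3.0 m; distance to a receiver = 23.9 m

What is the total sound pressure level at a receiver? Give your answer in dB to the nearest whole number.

Propagate each source to the receiver with L = L_ref − 20·log₁₀(r/r_ref), then add intensities.
cooling tower: 94.3 − 20·log₁₀(23.5/2.4) = 94.3 − 19.82 = 74.48 dB.
exhaust stack: 92.6 − 20·log₁₀(13.5/3.1) = 92.6 − 12.78 = 79.82 dB.
refrigeration condenser: 76.0 − 20·log₁₀(23.9/3.0) = 76.0 − 18.03 = 57.97 dB.
Σ 10^(L/10) = 1.247e+08 → L_total = 10·log₁₀(1.247e+08) = 80.96 dB.

81 dB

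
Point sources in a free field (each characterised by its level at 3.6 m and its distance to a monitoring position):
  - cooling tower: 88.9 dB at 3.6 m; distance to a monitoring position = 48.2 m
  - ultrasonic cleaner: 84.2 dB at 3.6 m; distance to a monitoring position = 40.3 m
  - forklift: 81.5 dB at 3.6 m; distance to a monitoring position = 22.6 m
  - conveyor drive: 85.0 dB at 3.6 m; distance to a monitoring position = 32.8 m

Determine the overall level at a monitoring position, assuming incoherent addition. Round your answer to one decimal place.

71.4 dB

Propagate each source to the receiver with L = L_ref − 20·log₁₀(r/r_ref), then add intensities.
cooling tower: 88.9 − 20·log₁₀(48.2/3.6) = 88.9 − 22.53 = 66.37 dB.
ultrasonic cleaner: 84.2 − 20·log₁₀(40.3/3.6) = 84.2 − 20.98 = 63.22 dB.
forklift: 81.5 − 20·log₁₀(22.6/3.6) = 81.5 − 15.96 = 65.54 dB.
conveyor drive: 85.0 − 20·log₁₀(32.8/3.6) = 85.0 − 19.19 = 65.81 dB.
Σ 10^(L/10) = 1.382e+07 → L_total = 10·log₁₀(1.382e+07) = 71.41 dB.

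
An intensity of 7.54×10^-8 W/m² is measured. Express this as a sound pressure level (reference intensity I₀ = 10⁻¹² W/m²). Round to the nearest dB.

Dividing by I₀ shifts the exponent by 12: I/I₀ = 7.54×10^4.
L = 10·(0.8774 + 4) = 48.77 dB.

49 dB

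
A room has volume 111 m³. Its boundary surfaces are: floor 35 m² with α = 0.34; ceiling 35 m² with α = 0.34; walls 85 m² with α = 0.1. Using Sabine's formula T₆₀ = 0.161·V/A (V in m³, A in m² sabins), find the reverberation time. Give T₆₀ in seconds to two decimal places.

0.55 s

Summing Sᵢαᵢ: 35·0.34 + 35·0.34 + 85·0.1 = 32.30 m².
T₆₀ = 0.161 × 111 / 32.30 = 0.553 s.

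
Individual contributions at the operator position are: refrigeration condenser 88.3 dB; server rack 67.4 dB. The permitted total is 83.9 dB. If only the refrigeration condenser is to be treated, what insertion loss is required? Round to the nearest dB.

Everything except the refrigeration condenser sums to 10^(67.4/10) = 5.495e+06 in linear terms, 67.40 dB.
The limit corresponds to 10^(83.9/10) = 2.455e+08; subtracting the fixed part leaves 2.400e+08 for the refrigeration condenser, i.e. 83.80 dB.
Required insertion loss = 88.3 − 83.80 = 4.50 dB.

4 dB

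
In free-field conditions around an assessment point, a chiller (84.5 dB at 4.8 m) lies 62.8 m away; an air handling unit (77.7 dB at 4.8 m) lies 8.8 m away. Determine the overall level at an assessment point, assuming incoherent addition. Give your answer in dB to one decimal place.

First find each source's level at the receiver (point-source: −20·log₁₀(r/r_ref)), then combine on an intensity basis.
chiller: 84.5 − 20·log₁₀(62.8/4.8) = 84.5 − 22.33 = 62.17 dB.
air handling unit: 77.7 − 20·log₁₀(8.8/4.8) = 77.7 − 5.26 = 72.44 dB.
Σ 10^(L/10) = 1.917e+07 → L_total = 10·log₁₀(1.917e+07) = 72.83 dB.

72.8 dB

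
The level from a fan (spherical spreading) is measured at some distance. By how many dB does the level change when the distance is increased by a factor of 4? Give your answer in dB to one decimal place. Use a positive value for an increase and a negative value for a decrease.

A point source loses 6 dB per doubling of distance; generally ΔL = −20·log₁₀(r₂/r₁).
ΔL = −20·log₁₀(4) = -12.04 dB.

-12.0 dB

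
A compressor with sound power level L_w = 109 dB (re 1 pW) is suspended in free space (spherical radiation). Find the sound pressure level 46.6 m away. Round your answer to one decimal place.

L_p = L_w − 10·log₁₀(4π·r²) with r = 46.6 m.
4π·r² = 2.729e+04 m², 10·log₁₀ of that is 44.360 dB.
L_p = 109 − 44.360 = 64.64 dB.

64.6 dB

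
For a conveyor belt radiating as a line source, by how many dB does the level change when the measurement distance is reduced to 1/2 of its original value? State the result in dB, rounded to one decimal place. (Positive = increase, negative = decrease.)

A line source loses 3 dB per doubling of distance; generally ΔL = −10·log₁₀(r₂/r₁).
ΔL = −10·log₁₀(0.5) = +3.01 dB.

+3.0 dB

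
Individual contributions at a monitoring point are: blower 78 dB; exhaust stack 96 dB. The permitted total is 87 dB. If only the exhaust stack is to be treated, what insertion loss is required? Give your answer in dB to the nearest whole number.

10 dB

Fixed contribution from the other source: Σ 10^(L/10) = 10^(78/10) = 6.310e+07 (78.00 dB).
To meet 87 dB overall, the treated exhaust stack may contribute at most 10^(87/10) − 6.310e+07 = 4.381e+08, i.e. 86.42 dB.
So the exhaust stack must be reduced from 96 to 86.42 dB: IL = 9.58 dB.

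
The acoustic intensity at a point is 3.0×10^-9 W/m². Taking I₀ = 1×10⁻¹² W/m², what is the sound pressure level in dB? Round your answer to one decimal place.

34.8 dB

L = 10·log₁₀(I/I₀) = 10·log₁₀(3.0×10^-9/10⁻¹²) = 10·log₁₀(3.0×10^3).
L = 10·(0.4771 + 3) = 34.77 dB.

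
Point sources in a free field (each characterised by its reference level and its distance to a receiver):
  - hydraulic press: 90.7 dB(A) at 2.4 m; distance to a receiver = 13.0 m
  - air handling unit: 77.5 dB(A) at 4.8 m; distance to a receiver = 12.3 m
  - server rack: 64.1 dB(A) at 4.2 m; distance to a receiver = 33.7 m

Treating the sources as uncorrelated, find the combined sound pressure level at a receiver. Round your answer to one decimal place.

Propagate each source to the receiver with L = L_ref − 20·log₁₀(r/r_ref), then add intensities.
hydraulic press: 90.7 − 20·log₁₀(13.0/2.4) = 90.7 − 14.67 = 76.03 dB(A).
air handling unit: 77.5 − 20·log₁₀(12.3/4.8) = 77.5 − 8.17 = 69.33 dB(A).
server rack: 64.1 − 20·log₁₀(33.7/4.2) = 64.1 − 18.09 = 46.01 dB(A).
Σ 10^(L/10) = 4.865e+07 → L_total = 10·log₁₀(4.865e+07) = 76.87 dB(A).

76.9 dB(A)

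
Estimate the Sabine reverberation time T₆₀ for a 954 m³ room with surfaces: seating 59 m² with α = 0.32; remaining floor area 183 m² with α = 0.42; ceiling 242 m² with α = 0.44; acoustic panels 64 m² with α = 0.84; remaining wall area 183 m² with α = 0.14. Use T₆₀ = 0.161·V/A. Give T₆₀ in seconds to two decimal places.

0.55 s

Summing Sᵢαᵢ: 59·0.32 + 183·0.42 + 242·0.44 + 64·0.84 + 183·0.14 = 281.60 m².
T₆₀ = 0.161·V/A = 0.161·954/281.60 = 0.545 s.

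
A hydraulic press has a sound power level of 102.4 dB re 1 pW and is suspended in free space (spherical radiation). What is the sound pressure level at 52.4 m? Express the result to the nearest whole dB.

57 dB

The power spreads over a sphere of area 4π·r², so L_p = L_w − 10·log₁₀(4π·r²).
4π·r² = 3.45e+04 m², 10·log₁₀ of that is 45.379 dB.
L_p = 102.4 − 45.379 = 57.02 dB.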